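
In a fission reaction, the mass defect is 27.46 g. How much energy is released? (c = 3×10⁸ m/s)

Convert mass defect: Δm = 27.46 g = 0.02746 kg
E = Δm·c² = 0.02746 × (3×10⁸)²
= 0.02746 × 9×10¹⁶ = 2.471×10¹⁵ J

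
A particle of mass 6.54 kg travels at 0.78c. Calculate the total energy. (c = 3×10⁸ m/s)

γ = 1/√(1 - 0.78²) = 1.598
mc² = 6.54 × (3×10⁸)² = 5.886×10¹⁷ J
E = γmc² = 1.598 × 5.886×10¹⁷ = 9.406×10¹⁷ J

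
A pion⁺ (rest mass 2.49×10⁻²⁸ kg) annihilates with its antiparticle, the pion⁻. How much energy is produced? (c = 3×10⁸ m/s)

Both particles have the same rest mass, so total mass = 2m
E = 2m·c² = 2 × 2.49×10⁻²⁸ × (3×10⁸)²
= 2 × 2.49×10⁻²⁸ × 9×10¹⁶
= 4.482×10⁻¹¹ J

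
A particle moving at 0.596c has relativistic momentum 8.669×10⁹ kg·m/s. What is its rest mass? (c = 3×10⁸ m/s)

γ = 1/√(1 - 0.596²) = 1.2454
v = 0.596 × 3×10⁸ = 1.788×10⁸ m/s
m = p/(γv) = 8.669×10⁹/(1.2454 × 1.788×10⁸) = 38.93 kg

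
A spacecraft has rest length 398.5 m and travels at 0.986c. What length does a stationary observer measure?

Proper length L₀ = 398.5 m
γ = 1/√(1 - 0.986²) = 5.997
L = L₀/γ = 398.5/5.997 = 66.45 m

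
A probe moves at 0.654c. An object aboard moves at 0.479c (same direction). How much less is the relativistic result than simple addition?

Classical: u' + v = 0.479 + 0.654 = 1.133c
Relativistic: u = (0.479 + 0.654)/(1 + 0.313266) = 1.133/1.313266 = 0.8627c
Difference: 1.133 - 0.8627 = 0.2703c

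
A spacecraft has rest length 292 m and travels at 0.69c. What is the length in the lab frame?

Proper length L₀ = 292 m
γ = 1/√(1 - 0.69²) = 1.38158
L = L₀/γ = 292/1.38158 = 211.4 m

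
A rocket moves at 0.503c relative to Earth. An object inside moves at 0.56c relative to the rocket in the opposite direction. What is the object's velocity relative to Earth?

Object's velocity in rocket frame is u' = -0.56c
u = (u' + v)/(1 + u'v/c²) = (v - 0.56)/(1 - 0.56·v/c²)
Numerator: 0.503 - 0.56 = -0.057
Denominator: 1 - 0.28168 = 0.71832
u = -0.057/0.71832 = -0.07935c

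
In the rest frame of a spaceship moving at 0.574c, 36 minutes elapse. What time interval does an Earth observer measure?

Proper time Δt₀ = 36 minutes
γ = 1/√(1 - 0.574²) = 1.221
Δt = γΔt₀ = 1.221 × 36 = 43.96 minutes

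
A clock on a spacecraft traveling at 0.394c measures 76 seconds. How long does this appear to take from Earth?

Proper time Δt₀ = 76 seconds
γ = 1/√(1 - 0.394²) = 1.088
Δt = γΔt₀ = 1.088 × 76 = 82.69 seconds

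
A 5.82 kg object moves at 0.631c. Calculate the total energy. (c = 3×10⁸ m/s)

γ = 1/√(1 - 0.631²) = 1.289
mc² = 5.82 × (3×10⁸)² = 5.238×10¹⁷ J
E = γmc² = 1.289 × 5.238×10¹⁷ = 6.752×10¹⁷ J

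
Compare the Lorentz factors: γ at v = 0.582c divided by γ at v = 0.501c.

γ₁ = 1/√(1 - 0.582²) = 1.2297
γ₂ = 1/√(1 - 0.501²) = 1.1555
γ₁/γ₂ = 1.2297/1.1555 = 1.064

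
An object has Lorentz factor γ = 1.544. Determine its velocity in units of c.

From γ = 1/√(1 - v²/c²):
1/γ² = 1/1.544² = 0.4195
v²/c² = 1 - 0.4195 = 0.5805
v/c = √(0.5805) = 0.7619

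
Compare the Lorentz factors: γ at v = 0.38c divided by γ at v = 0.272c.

γ₁ = 1/√(1 - 0.38²) = 1.081
γ₂ = 1/√(1 - 0.272²) = 1.039
γ₁/γ₂ = 1.081/1.039 = 1.040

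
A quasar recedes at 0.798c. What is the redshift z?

β = 0.798
(1+β)/(1-β) = 1.798/0.202 = 8.901
√(8.901) = 2.983
z = 2.983 - 1 = 1.983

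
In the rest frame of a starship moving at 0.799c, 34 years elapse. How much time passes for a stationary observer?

Proper time Δt₀ = 34 years
γ = 1/√(1 - 0.799²) = 1.663
Δt = γΔt₀ = 1.663 × 34 = 56.54 years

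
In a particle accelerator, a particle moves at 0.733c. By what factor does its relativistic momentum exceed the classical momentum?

p_rel = γmv, p_class = mv
Ratio = γ = 1/√(1 - 0.733²)
= 1/√(0.462711) = 1.470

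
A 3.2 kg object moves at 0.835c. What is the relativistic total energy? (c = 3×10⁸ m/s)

γ = 1/√(1 - 0.835²) = 1.8174
mc² = 3.2 × (3×10⁸)² = 2.880×10¹⁷ J
E = γmc² = 1.8174 × 2.880×10¹⁷ = 5.234×10¹⁷ J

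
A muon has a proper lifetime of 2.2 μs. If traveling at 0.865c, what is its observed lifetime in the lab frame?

Proper lifetime τ₀ = 2.2 μs
γ = 1/√(1 - 0.865²) = 1.9929
τ = γτ₀ = 1.9929 × 2.2 μs = 4.384 μs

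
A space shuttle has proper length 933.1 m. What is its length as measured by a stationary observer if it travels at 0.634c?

Proper length L₀ = 933.1 m
γ = 1/√(1 - 0.634²) = 1.2931
L = L₀/γ = 933.1/1.2931 = 721.6 m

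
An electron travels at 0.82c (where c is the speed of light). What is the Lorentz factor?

v/c = 0.82, so (v/c)² = 0.6724
1 - (v/c)² = 0.3276
γ = 1/√(0.3276) = 1.747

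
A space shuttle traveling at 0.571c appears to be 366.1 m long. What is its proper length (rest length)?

Contracted length L = 366.1 m
γ = 1/√(1 - 0.571²) = 1.218
L₀ = γL = 1.218 × 366.1 = 445.9 m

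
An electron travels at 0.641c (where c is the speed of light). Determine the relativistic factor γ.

v/c = 0.641, so (v/c)² = 0.410881
1 - (v/c)² = 0.589119
γ = 1/√(0.589119) = 1.303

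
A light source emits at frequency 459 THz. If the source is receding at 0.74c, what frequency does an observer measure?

β = v/c = 0.74
(1-β)/(1+β) = 0.26/1.74 = 0.14943
Doppler factor = √(0.14943) = 0.3866
f_obs = 459 × 0.3866 = 177.4 THz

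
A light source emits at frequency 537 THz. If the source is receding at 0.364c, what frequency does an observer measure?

β = v/c = 0.364
(1-β)/(1+β) = 0.636/1.364 = 0.46628
Doppler factor = √(0.46628) = 0.6828
f_obs = 537 × 0.6828 = 366.7 THz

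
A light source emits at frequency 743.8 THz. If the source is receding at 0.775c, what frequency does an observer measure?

β = v/c = 0.775
(1-β)/(1+β) = 0.225/1.775 = 0.12676
Doppler factor = √(0.12676) = 0.3560
f_obs = 743.8 × 0.3560 = 264.8 THz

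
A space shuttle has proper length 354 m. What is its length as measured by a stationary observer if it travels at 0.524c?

Proper length L₀ = 354 m
γ = 1/√(1 - 0.524²) = 1.174
L = L₀/γ = 354/1.174 = 301.5 m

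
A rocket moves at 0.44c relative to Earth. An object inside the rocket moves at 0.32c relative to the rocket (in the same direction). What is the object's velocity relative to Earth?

u = (u' + v)/(1 + u'v/c²)
Numerator: 0.32 + 0.44 = 0.76
Denominator: 1 + 0.1408 = 1.1408
u = 0.76/1.1408 = 0.6662c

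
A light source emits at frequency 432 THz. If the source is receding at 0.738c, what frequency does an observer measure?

β = v/c = 0.738
(1-β)/(1+β) = 0.262/1.738 = 0.15075
Doppler factor = √(0.15075) = 0.3883
f_obs = 432 × 0.3883 = 167.7 THz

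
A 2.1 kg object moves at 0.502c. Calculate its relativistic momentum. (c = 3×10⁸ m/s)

γ = 1/√(1 - 0.502²) = 1.1562
v = 0.502 × 3×10⁸ = 1.506×10⁸ m/s
p = γmv = 1.1562 × 2.1 × 1.506×10⁸ = 3.657×10⁸ kg·m/s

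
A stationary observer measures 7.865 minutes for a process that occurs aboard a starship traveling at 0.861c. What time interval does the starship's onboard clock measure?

Dilated time Δt = 7.865 minutes
γ = 1/√(1 - 0.861²) = 1.9662
Δt₀ = Δt/γ = 7.865/1.9662 = 4.000 minutes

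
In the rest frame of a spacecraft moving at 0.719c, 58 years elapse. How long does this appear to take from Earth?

Proper time Δt₀ = 58 years
γ = 1/√(1 - 0.719²) = 1.4388
Δt = γΔt₀ = 1.4388 × 58 = 83.45 years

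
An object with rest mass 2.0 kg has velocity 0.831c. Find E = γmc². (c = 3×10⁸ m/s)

γ = 1/√(1 - 0.831²) = 1.798
mc² = 2.0 × (3×10⁸)² = 1.800×10¹⁷ J
E = γmc² = 1.798 × 1.800×10¹⁷ = 3.236×10¹⁷ J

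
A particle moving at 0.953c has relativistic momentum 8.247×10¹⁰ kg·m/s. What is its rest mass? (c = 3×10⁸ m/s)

γ = 1/√(1 - 0.953²) = 3.3007
v = 0.953 × 3×10⁸ = 2.859×10⁸ m/s
m = p/(γv) = 8.247×10¹⁰/(3.3007 × 2.859×10⁸) = 87.39 kg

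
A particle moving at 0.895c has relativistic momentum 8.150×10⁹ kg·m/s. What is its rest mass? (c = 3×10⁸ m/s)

γ = 1/√(1 - 0.895²) = 2.242
v = 0.895 × 3×10⁸ = 2.685×10⁸ m/s
m = p/(γv) = 8.150×10⁹/(2.242 × 2.685×10⁸) = 13.54 kg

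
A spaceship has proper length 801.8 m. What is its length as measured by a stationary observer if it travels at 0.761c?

Proper length L₀ = 801.8 m
γ = 1/√(1 - 0.761²) = 1.5414
L = L₀/γ = 801.8/1.5414 = 520.2 m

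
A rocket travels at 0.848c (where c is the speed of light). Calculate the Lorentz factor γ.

v/c = 0.848, so (v/c)² = 0.719104
1 - (v/c)² = 0.280896
γ = 1/√(0.280896) = 1.887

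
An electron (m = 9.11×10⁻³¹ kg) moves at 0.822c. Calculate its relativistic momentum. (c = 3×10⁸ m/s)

γ = 1/√(1 - 0.822²) = 1.756
v = 0.822 × 3×10⁸ = 2.466×10⁸ m/s
p = γmv = 1.756 × 9.11×10⁻³¹ × 2.466×10⁸ = 3.945×10⁻²² kg·m/s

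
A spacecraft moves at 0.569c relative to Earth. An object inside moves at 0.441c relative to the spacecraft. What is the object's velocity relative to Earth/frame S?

u = (u' + v)/(1 + u'v/c²)
Numerator: 0.441 + 0.569 = 1.01
Denominator: 1 + 0.250929 = 1.250929
u = 1.01/1.250929 = 0.8074c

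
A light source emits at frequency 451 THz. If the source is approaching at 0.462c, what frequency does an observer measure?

β = v/c = 0.462
(1+β)/(1-β) = 1.462/0.538 = 2.7175
Doppler factor = √(2.7175) = 1.6485
f_obs = 451 × 1.6485 = 743.5 THz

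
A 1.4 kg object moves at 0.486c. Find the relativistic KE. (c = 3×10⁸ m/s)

γ = 1/√(1 - 0.486²) = 1.1442
γ - 1 = 0.1442
KE = (γ-1)mc² = 0.1442 × 1.4 × (3×10⁸)² = 1.817×10¹⁶ J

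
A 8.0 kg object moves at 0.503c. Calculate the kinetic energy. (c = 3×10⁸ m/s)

γ = 1/√(1 - 0.503²) = 1.15702
γ - 1 = 0.15702
KE = (γ-1)mc² = 0.15702 × 8.0 × (3×10⁸)² = 1.131×10¹⁷ J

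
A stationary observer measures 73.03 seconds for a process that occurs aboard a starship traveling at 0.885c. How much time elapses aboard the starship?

Dilated time Δt = 73.03 seconds
γ = 1/√(1 - 0.885²) = 2.148
Δt₀ = Δt/γ = 73.03/2.148 = 34.00 seconds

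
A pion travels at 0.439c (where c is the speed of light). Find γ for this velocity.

v/c = 0.439, so (v/c)² = 0.192721
1 - (v/c)² = 0.807279
γ = 1/√(0.807279) = 1.113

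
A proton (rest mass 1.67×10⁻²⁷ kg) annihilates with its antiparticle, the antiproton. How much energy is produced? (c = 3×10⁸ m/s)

Both particles have the same rest mass, so total mass = 2m
E = 2m·c² = 2 × 1.67×10⁻²⁷ × (3×10⁸)²
= 2 × 1.67×10⁻²⁷ × 9×10¹⁶
= 3.006×10⁻¹⁰ J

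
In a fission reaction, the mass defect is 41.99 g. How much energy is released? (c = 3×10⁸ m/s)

Convert mass defect: Δm = 41.99 g = 0.04199 kg
E = Δm·c² = 0.04199 × (3×10⁸)²
= 0.04199 × 9×10¹⁶ = 3.779×10¹⁵ J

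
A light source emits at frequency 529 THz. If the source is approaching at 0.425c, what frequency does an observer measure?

β = v/c = 0.425
(1+β)/(1-β) = 1.425/0.575 = 2.478
Doppler factor = √(2.478) = 1.5742
f_obs = 529 × 1.5742 = 832.8 THz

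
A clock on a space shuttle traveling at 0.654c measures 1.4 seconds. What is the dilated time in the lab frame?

Proper time Δt₀ = 1.4 seconds
γ = 1/√(1 - 0.654²) = 1.322
Δt = γΔt₀ = 1.322 × 1.4 = 1.851 seconds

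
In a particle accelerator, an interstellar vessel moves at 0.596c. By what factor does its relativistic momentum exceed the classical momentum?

p_rel = γmv, p_class = mv
Ratio = γ = 1/√(1 - 0.596²)
= 1/√(0.644784) = 1.245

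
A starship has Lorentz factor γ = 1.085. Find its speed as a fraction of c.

From γ = 1/√(1 - v²/c²):
1/γ² = 1/1.085² = 0.84946
v²/c² = 1 - 0.84946 = 0.15054
v/c = √(0.15054) = 0.3880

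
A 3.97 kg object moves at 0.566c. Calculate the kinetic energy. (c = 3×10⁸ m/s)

γ = 1/√(1 - 0.566²) = 1.213
γ - 1 = 0.2130
KE = (γ-1)mc² = 0.2130 × 3.97 × (3×10⁸)² = 7.610×10¹⁶ J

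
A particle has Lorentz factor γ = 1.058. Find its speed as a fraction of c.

From γ = 1/√(1 - v²/c²):
1/γ² = 1/1.058² = 0.89336
v²/c² = 1 - 0.89336 = 0.10664
v/c = √(0.10664) = 0.3266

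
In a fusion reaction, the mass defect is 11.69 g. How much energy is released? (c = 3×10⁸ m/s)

Convert mass defect: Δm = 11.69 g = 0.01169 kg
E = Δm·c² = 0.01169 × (3×10⁸)²
= 0.01169 × 9×10¹⁶ = 1.052×10¹⁵ J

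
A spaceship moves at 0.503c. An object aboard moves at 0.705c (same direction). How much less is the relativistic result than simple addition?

Classical: u' + v = 0.705 + 0.503 = 1.208c
Relativistic: u = (0.705 + 0.503)/(1 + 0.354615) = 1.208/1.354615 = 0.8918c
Difference: 1.208 - 0.8918 = 0.3162c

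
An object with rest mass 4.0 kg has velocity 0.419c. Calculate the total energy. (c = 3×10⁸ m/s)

γ = 1/√(1 - 0.419²) = 1.1013
mc² = 4.0 × (3×10⁸)² = 3.600×10¹⁷ J
E = γmc² = 1.1013 × 3.600×10¹⁷ = 3.965×10¹⁷ J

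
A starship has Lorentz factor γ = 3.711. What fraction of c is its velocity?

From γ = 1/√(1 - v²/c²):
1/γ² = 1/3.711² = 0.07261
v²/c² = 1 - 0.07261 = 0.9274
v/c = √(0.9274) = 0.9630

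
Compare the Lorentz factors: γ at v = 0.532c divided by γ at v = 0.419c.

γ₁ = 1/√(1 - 0.532²) = 1.1810
γ₂ = 1/√(1 - 0.419²) = 1.1013
γ₁/γ₂ = 1.1810/1.1013 = 1.072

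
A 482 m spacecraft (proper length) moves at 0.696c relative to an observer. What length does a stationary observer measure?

Proper length L₀ = 482 m
γ = 1/√(1 - 0.696²) = 1.3927
L = L₀/γ = 482/1.3927 = 346.1 m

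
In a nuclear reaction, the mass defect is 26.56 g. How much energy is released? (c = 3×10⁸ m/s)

Convert mass defect: Δm = 26.56 g = 0.02656 kg
E = Δm·c² = 0.02656 × (3×10⁸)²
= 0.02656 × 9×10¹⁶ = 2.390×10¹⁵ J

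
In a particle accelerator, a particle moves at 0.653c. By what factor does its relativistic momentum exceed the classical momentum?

p_rel = γmv, p_class = mv
Ratio = γ = 1/√(1 - 0.653²)
= 1/√(0.573591) = 1.320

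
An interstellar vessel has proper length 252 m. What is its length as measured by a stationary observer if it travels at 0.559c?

Proper length L₀ = 252 m
γ = 1/√(1 - 0.559²) = 1.206
L = L₀/γ = 252/1.206 = 209.0 m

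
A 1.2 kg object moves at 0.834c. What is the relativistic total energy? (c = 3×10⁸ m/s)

γ = 1/√(1 - 0.834²) = 1.812
mc² = 1.2 × (3×10⁸)² = 1.080×10¹⁷ J
E = γmc² = 1.812 × 1.080×10¹⁷ = 1.957×10¹⁷ J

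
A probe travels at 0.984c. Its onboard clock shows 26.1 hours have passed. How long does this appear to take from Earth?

Proper time Δt₀ = 26.1 hours
γ = 1/√(1 - 0.984²) = 5.613
Δt = γΔt₀ = 5.613 × 26.1 = 146.5 hours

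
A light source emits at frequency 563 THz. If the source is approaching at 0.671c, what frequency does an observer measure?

β = v/c = 0.671
(1+β)/(1-β) = 1.671/0.329 = 5.079
Doppler factor = √(5.079) = 2.254
f_obs = 563 × 2.254 = 1269 THz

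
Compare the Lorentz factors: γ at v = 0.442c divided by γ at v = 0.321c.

γ₁ = 1/√(1 - 0.442²) = 1.115
γ₂ = 1/√(1 - 0.321²) = 1.056
γ₁/γ₂ = 1.115/1.056 = 1.056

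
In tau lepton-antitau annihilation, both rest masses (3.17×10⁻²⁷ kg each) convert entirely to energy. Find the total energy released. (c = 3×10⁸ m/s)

Both particles have the same rest mass, so total mass = 2m
E = 2m·c² = 2 × 3.17×10⁻²⁷ × (3×10⁸)²
= 2 × 3.17×10⁻²⁷ × 9×10¹⁶
= 5.706×10⁻¹⁰ J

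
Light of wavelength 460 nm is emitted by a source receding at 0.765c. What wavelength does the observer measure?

β = 0.765
Wavelength Doppler factor = √(1.765/0.235) = √(7.511) = 2.741
λ_obs = 460 × 2.741 = 1261 nm (redshift)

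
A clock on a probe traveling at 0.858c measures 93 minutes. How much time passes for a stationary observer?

Proper time Δt₀ = 93 minutes
γ = 1/√(1 - 0.858²) = 1.947
Δt = γΔt₀ = 1.947 × 93 = 181.1 minutes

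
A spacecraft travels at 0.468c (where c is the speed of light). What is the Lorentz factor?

v/c = 0.468, so (v/c)² = 0.219024
1 - (v/c)² = 0.780976
γ = 1/√(0.780976) = 1.132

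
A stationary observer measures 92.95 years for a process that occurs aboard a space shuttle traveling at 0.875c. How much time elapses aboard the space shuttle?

Dilated time Δt = 92.95 years
γ = 1/√(1 - 0.875²) = 2.0656
Δt₀ = Δt/γ = 92.95/2.0656 = 45.00 years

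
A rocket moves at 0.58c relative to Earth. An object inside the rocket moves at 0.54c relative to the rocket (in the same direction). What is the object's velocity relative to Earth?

u = (u' + v)/(1 + u'v/c²)
Numerator: 0.54 + 0.58 = 1.12
Denominator: 1 + 0.3132 = 1.3132
u = 1.12/1.3132 = 0.8529c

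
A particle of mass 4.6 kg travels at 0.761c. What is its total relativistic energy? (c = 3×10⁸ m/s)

γ = 1/√(1 - 0.761²) = 1.5414
mc² = 4.6 × (3×10⁸)² = 4.140×10¹⁷ J
E = γmc² = 1.5414 × 4.140×10¹⁷ = 6.381×10¹⁷ J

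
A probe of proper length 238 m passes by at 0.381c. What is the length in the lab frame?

Proper length L₀ = 238 m
γ = 1/√(1 - 0.381²) = 1.082
L = L₀/γ = 238/1.082 = 220.0 m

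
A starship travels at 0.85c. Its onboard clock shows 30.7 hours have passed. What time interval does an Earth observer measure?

Proper time Δt₀ = 30.7 hours
γ = 1/√(1 - 0.85²) = 1.8983
Δt = γΔt₀ = 1.8983 × 30.7 = 58.28 hours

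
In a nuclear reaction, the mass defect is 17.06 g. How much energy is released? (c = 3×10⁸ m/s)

Convert mass defect: Δm = 17.06 g = 0.01706 kg
E = Δm·c² = 0.01706 × (3×10⁸)²
= 0.01706 × 9×10¹⁶ = 1.535×10¹⁵ J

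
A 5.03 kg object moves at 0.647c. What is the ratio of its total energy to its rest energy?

E = γmc², E₀ = mc²
E/E₀ = γ = 1/√(1 - 0.647²) = 1.311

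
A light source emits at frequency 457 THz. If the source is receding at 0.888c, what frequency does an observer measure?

β = v/c = 0.888
(1-β)/(1+β) = 0.112/1.888 = 0.05932
Doppler factor = √(0.05932) = 0.2436
f_obs = 457 × 0.2436 = 111.3 THz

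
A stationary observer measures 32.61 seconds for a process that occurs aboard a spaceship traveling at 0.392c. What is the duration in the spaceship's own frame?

Dilated time Δt = 32.61 seconds
γ = 1/√(1 - 0.392²) = 1.087
Δt₀ = Δt/γ = 32.61/1.087 = 30.00 seconds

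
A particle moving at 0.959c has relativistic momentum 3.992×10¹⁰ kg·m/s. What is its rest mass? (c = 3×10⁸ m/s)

γ = 1/√(1 - 0.959²) = 3.529
v = 0.959 × 3×10⁸ = 2.877×10⁸ m/s
m = p/(γv) = 3.992×10¹⁰/(3.529 × 2.877×10⁸) = 39.32 kg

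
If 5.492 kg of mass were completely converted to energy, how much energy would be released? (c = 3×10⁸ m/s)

Using E = mc²:
c² = (3×10⁸)² = 9×10¹⁶ m²/s²
E = 5.492 × 9×10¹⁶ = 4.943×10¹⁷ J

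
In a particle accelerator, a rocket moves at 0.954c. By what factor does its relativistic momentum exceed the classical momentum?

p_rel = γmv, p_class = mv
Ratio = γ = 1/√(1 - 0.954²)
= 1/√(0.089884) = 3.335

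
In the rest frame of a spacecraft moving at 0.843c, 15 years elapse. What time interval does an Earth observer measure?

Proper time Δt₀ = 15 years
γ = 1/√(1 - 0.843²) = 1.859
Δt = γΔt₀ = 1.859 × 15 = 27.89 years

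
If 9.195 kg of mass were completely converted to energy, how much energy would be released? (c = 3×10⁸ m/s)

Using E = mc²:
c² = (3×10⁸)² = 9×10¹⁶ m²/s²
E = 9.195 × 9×10¹⁶ = 8.276×10¹⁷ J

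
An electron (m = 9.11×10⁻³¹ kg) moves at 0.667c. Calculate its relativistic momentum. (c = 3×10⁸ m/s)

γ = 1/√(1 - 0.667²) = 1.3422
v = 0.667 × 3×10⁸ = 2.001×10⁸ m/s
p = γmv = 1.3422 × 9.11×10⁻³¹ × 2.001×10⁸ = 2.447×10⁻²² kg·m/s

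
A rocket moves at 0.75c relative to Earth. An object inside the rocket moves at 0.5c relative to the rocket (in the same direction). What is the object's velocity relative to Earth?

u = (u' + v)/(1 + u'v/c²)
Numerator: 0.5 + 0.75 = 1.25
Denominator: 1 + 0.375 = 1.375
u = 1.25/1.375 = 0.9091c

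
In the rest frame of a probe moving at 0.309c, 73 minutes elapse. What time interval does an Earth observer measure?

Proper time Δt₀ = 73 minutes
γ = 1/√(1 - 0.309²) = 1.0515
Δt = γΔt₀ = 1.0515 × 73 = 76.76 minutes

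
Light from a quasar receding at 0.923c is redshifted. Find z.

β = 0.923
(1+β)/(1-β) = 1.923/0.077 = 24.97
√(24.97) = 4.997
z = 4.997 - 1 = 3.997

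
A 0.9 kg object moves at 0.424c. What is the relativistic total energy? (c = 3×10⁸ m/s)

γ = 1/√(1 - 0.424²) = 1.1042
mc² = 0.9 × (3×10⁸)² = 8.100×10¹⁶ J
E = γmc² = 1.1042 × 8.100×10¹⁶ = 8.944×10¹⁶ J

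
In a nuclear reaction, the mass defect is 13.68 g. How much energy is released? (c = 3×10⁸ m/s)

Convert mass defect: Δm = 13.68 g = 0.01368 kg
E = Δm·c² = 0.01368 × (3×10⁸)²
= 0.01368 × 9×10¹⁶ = 1.231×10¹⁵ J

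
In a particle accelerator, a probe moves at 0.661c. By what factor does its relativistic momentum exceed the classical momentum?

p_rel = γmv, p_class = mv
Ratio = γ = 1/√(1 - 0.661²)
= 1/√(0.563079) = 1.333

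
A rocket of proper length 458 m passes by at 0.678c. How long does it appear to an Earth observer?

Proper length L₀ = 458 m
γ = 1/√(1 - 0.678²) = 1.3604
L = L₀/γ = 458/1.3604 = 336.7 m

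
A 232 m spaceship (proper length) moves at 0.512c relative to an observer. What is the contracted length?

Proper length L₀ = 232 m
γ = 1/√(1 - 0.512²) = 1.164
L = L₀/γ = 232/1.164 = 199.3 m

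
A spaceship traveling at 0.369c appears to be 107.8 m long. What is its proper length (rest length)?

Contracted length L = 107.8 m
γ = 1/√(1 - 0.369²) = 1.076
L₀ = γL = 1.076 × 107.8 = 116.0 m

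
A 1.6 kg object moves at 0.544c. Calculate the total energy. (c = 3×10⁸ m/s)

γ = 1/√(1 - 0.544²) = 1.192
mc² = 1.6 × (3×10⁸)² = 1.440×10¹⁷ J
E = γmc² = 1.192 × 1.440×10¹⁷ = 1.716×10¹⁷ J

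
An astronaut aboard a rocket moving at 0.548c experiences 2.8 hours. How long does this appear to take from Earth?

Proper time Δt₀ = 2.8 hours
γ = 1/√(1 - 0.548²) = 1.1955
Δt = γΔt₀ = 1.1955 × 2.8 = 3.347 hours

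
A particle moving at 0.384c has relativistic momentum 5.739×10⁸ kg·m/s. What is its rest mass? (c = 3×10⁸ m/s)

γ = 1/√(1 - 0.384²) = 1.083
v = 0.384 × 3×10⁸ = 1.152×10⁸ m/s
m = p/(γv) = 5.739×10⁸/(1.083 × 1.152×10⁸) = 4.600 kg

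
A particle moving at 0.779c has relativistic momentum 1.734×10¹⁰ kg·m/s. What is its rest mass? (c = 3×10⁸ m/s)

γ = 1/√(1 - 0.779²) = 1.595
v = 0.779 × 3×10⁸ = 2.337×10⁸ m/s
m = p/(γv) = 1.734×10¹⁰/(1.595 × 2.337×10⁸) = 46.52 kg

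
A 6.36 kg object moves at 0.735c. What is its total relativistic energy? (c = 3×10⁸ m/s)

γ = 1/√(1 - 0.735²) = 1.4748
mc² = 6.36 × (3×10⁸)² = 5.724×10¹⁷ J
E = γmc² = 1.4748 × 5.724×10¹⁷ = 8.442×10¹⁷ J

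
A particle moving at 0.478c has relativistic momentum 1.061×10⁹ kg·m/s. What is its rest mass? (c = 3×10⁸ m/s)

γ = 1/√(1 - 0.478²) = 1.1385
v = 0.478 × 3×10⁸ = 1.434×10⁸ m/s
m = p/(γv) = 1.061×10⁹/(1.1385 × 1.434×10⁸) = 6.499 kg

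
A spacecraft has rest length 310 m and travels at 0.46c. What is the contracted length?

Proper length L₀ = 310 m
γ = 1/√(1 - 0.46²) = 1.126
L = L₀/γ = 310/1.126 = 275.3 m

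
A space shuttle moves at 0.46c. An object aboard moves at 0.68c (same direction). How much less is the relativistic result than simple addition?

Classical: u' + v = 0.68 + 0.46 = 1.14c
Relativistic: u = (0.68 + 0.46)/(1 + 0.3128) = 1.14/1.3128 = 0.8684c
Difference: 1.14 - 0.8684 = 0.2716c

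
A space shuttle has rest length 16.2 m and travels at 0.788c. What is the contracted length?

Proper length L₀ = 16.2 m
γ = 1/√(1 - 0.788²) = 1.6242
L = L₀/γ = 16.2/1.6242 = 9.974 m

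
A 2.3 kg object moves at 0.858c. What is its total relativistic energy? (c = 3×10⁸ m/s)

γ = 1/√(1 - 0.858²) = 1.947
mc² = 2.3 × (3×10⁸)² = 2.070×10¹⁷ J
E = γmc² = 1.947 × 2.070×10¹⁷ = 4.030×10¹⁷ J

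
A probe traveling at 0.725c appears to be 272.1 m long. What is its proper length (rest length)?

Contracted length L = 272.1 m
γ = 1/√(1 - 0.725²) = 1.452
L₀ = γL = 1.452 × 272.1 = 395.1 m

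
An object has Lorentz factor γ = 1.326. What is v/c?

From γ = 1/√(1 - v²/c²):
1/γ² = 1/1.326² = 0.5687
v²/c² = 1 - 0.5687 = 0.4313
v/c = √(0.4313) = 0.6567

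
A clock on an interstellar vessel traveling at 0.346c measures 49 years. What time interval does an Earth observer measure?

Proper time Δt₀ = 49 years
γ = 1/√(1 - 0.346²) = 1.066
Δt = γΔt₀ = 1.066 × 49 = 52.23 years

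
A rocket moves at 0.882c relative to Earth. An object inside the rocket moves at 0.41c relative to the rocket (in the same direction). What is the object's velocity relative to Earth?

u = (u' + v)/(1 + u'v/c²)
Numerator: 0.41 + 0.882 = 1.292
Denominator: 1 + 0.36162 = 1.36162
u = 1.292/1.36162 = 0.9489c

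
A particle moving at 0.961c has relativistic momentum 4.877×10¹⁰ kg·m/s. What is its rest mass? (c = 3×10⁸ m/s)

γ = 1/√(1 - 0.961²) = 3.616
v = 0.961 × 3×10⁸ = 2.883×10⁸ m/s
m = p/(γv) = 4.877×10¹⁰/(3.616 × 2.883×10⁸) = 46.78 kg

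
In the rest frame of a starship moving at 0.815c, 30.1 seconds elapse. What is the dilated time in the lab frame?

Proper time Δt₀ = 30.1 seconds
γ = 1/√(1 - 0.815²) = 1.7257
Δt = γΔt₀ = 1.7257 × 30.1 = 51.94 seconds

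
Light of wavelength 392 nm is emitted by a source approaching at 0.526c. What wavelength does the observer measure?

β = 0.526
Wavelength Doppler factor = √(0.474/1.526) = √(0.3106) = 0.5573
λ_obs = 392 × 0.5573 = 218.5 nm (blueshift)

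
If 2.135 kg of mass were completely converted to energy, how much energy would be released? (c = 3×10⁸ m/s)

Using E = mc²:
c² = (3×10⁸)² = 9×10¹⁶ m²/s²
E = 2.135 × 9×10¹⁶ = 1.922×10¹⁷ J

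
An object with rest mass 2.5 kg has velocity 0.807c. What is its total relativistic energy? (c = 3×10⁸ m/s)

γ = 1/√(1 - 0.807²) = 1.6933
mc² = 2.5 × (3×10⁸)² = 2.250×10¹⁷ J
E = γmc² = 1.6933 × 2.250×10¹⁷ = 3.810×10¹⁷ J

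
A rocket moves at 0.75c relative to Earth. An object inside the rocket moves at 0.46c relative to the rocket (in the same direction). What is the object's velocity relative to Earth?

u = (u' + v)/(1 + u'v/c²)
Numerator: 0.46 + 0.75 = 1.21
Denominator: 1 + 0.345 = 1.345
u = 1.21/1.345 = 0.8996c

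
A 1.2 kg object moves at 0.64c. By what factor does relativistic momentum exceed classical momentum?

p_rel = γmv, p_class = mv
Ratio = γ = 1/√(1 - 0.64²) = 1.301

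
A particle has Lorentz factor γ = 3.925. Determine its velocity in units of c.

From γ = 1/√(1 - v²/c²):
1/γ² = 1/3.925² = 0.06491
v²/c² = 1 - 0.06491 = 0.9351
v/c = √(0.9351) = 0.9670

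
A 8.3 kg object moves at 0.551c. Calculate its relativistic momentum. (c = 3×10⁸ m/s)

γ = 1/√(1 - 0.551²) = 1.198
v = 0.551 × 3×10⁸ = 1.653×10⁸ m/s
p = γmv = 1.198 × 8.3 × 1.653×10⁸ = 1.644×10⁹ kg·m/s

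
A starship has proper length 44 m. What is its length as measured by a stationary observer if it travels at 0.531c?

Proper length L₀ = 44 m
γ = 1/√(1 - 0.531²) = 1.1801
L = L₀/γ = 44/1.1801 = 37.28 m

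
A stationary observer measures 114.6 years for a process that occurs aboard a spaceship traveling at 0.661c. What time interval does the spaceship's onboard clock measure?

Dilated time Δt = 114.6 years
γ = 1/√(1 - 0.661²) = 1.33265
Δt₀ = Δt/γ = 114.6/1.33265 = 85.99 years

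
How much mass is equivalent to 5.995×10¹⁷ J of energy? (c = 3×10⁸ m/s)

From E = mc², we get m = E/c²
c² = (3×10⁸)² = 9×10¹⁶ m²/s²
m = 5.995×10¹⁷ / 9×10¹⁶ = 6.661 kg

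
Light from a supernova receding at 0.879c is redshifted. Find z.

β = 0.879
(1+β)/(1-β) = 1.879/0.121 = 15.53
√(15.53) = 3.941
z = 3.941 - 1 = 2.941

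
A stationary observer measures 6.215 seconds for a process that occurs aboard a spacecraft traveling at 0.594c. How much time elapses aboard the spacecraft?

Dilated time Δt = 6.215 seconds
γ = 1/√(1 - 0.594²) = 1.243
Δt₀ = Δt/γ = 6.215/1.243 = 5.000 seconds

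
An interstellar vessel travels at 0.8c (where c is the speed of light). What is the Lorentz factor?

v/c = 0.8, so (v/c)² = 0.64
1 - (v/c)² = 0.36
γ = 1/√(0.36) = 1.667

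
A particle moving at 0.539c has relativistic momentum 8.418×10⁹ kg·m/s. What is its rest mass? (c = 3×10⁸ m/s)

γ = 1/√(1 - 0.539²) = 1.1872
v = 0.539 × 3×10⁸ = 1.617×10⁸ m/s
m = p/(γv) = 8.418×10⁹/(1.1872 × 1.617×10⁸) = 43.85 kg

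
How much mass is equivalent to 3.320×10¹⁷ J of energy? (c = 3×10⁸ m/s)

From E = mc², we get m = E/c²
c² = (3×10⁸)² = 9×10¹⁶ m²/s²
m = 3.320×10¹⁷ / 9×10¹⁶ = 3.689 kg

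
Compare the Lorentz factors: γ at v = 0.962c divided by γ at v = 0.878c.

γ₁ = 1/√(1 - 0.962²) = 3.662
γ₂ = 1/√(1 - 0.878²) = 2.089
γ₁/γ₂ = 3.662/2.089 = 1.753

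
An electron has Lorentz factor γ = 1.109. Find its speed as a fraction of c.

From γ = 1/√(1 - v²/c²):
1/γ² = 1/1.109² = 0.8131
v²/c² = 1 - 0.8131 = 0.1869
v/c = √(0.1869) = 0.4323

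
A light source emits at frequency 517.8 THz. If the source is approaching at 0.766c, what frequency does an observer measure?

β = v/c = 0.766
(1+β)/(1-β) = 1.766/0.234 = 7.547
Doppler factor = √(7.547) = 2.747
f_obs = 517.8 × 2.747 = 1422 THz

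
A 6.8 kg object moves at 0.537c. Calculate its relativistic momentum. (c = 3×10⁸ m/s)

γ = 1/√(1 - 0.537²) = 1.1854
v = 0.537 × 3×10⁸ = 1.611×10⁸ m/s
p = γmv = 1.1854 × 6.8 × 1.611×10⁸ = 1.299×10⁹ kg·m/s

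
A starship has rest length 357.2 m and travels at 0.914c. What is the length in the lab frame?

Proper length L₀ = 357.2 m
γ = 1/√(1 - 0.914²) = 2.465
L = L₀/γ = 357.2/2.465 = 144.9 m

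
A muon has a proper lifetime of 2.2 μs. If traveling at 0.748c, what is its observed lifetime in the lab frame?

Proper lifetime τ₀ = 2.2 μs
γ = 1/√(1 - 0.748²) = 1.507
τ = γτ₀ = 1.507 × 2.2 μs = 3.315 μs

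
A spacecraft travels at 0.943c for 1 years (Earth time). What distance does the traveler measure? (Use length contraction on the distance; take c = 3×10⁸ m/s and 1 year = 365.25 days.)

Earth distance: d = v × t = 0.943c × 1 yr = 8.928×10¹⁵ m
γ = 3.005
d' = d/γ = 8.928×10¹⁵/3.005 = 2.971×10¹⁵ m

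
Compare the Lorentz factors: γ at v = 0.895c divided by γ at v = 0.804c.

γ₁ = 1/√(1 - 0.895²) = 2.242
γ₂ = 1/√(1 - 0.804²) = 1.682
γ₁/γ₂ = 2.242/1.682 = 1.333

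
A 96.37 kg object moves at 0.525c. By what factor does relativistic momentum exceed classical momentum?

p_rel = γmv, p_class = mv
Ratio = γ = 1/√(1 - 0.525²) = 1.175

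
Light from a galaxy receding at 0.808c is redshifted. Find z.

β = 0.808
(1+β)/(1-β) = 1.808/0.192 = 9.417
√(9.417) = 3.069
z = 3.069 - 1 = 2.069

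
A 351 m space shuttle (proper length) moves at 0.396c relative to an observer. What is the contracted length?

Proper length L₀ = 351 m
γ = 1/√(1 - 0.396²) = 1.089
L = L₀/γ = 351/1.089 = 322.3 m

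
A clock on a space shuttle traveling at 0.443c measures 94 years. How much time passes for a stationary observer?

Proper time Δt₀ = 94 years
γ = 1/√(1 - 0.443²) = 1.115
Δt = γΔt₀ = 1.115 × 94 = 104.8 years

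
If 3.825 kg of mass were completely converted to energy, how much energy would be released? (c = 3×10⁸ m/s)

Using E = mc²:
c² = (3×10⁸)² = 9×10¹⁶ m²/s²
E = 3.825 × 9×10¹⁶ = 3.443×10¹⁷ J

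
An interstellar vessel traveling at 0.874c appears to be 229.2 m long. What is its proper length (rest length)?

Contracted length L = 229.2 m
γ = 1/√(1 - 0.874²) = 2.058
L₀ = γL = 2.058 × 229.2 = 471.7 m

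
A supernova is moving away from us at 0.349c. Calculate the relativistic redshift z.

β = 0.349
(1+β)/(1-β) = 1.349/0.651 = 2.0722
√(2.0722) = 1.4395
z = 1.4395 - 1 = 0.4395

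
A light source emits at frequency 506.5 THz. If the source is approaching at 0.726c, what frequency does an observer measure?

β = v/c = 0.726
(1+β)/(1-β) = 1.726/0.274 = 6.299
Doppler factor = √(6.299) = 2.510
f_obs = 506.5 × 2.510 = 1271 THz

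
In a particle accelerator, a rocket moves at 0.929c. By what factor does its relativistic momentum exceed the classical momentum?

p_rel = γmv, p_class = mv
Ratio = γ = 1/√(1 - 0.929²)
= 1/√(0.136959) = 2.702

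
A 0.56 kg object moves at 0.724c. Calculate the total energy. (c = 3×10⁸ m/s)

γ = 1/√(1 - 0.724²) = 1.4497
mc² = 0.56 × (3×10⁸)² = 5.040×10¹⁶ J
E = γmc² = 1.4497 × 5.040×10¹⁶ = 7.306×10¹⁶ J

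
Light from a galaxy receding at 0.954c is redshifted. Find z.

β = 0.954
(1+β)/(1-β) = 1.954/0.046 = 42.48
√(42.48) = 6.518
z = 6.518 - 1 = 5.518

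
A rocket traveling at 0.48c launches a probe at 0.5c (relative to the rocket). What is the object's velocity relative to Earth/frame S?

u = (u' + v)/(1 + u'v/c²)
Numerator: 0.5 + 0.48 = 0.98
Denominator: 1 + 0.24 = 1.24
u = 0.98/1.24 = 0.7903c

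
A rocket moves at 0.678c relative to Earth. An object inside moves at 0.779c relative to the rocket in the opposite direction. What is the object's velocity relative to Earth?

Object's velocity in rocket frame is u' = -0.779c
u = (u' + v)/(1 + u'v/c²) = (v - 0.779)/(1 - 0.779·v/c²)
Numerator: 0.678 - 0.779 = -0.101
Denominator: 1 - 0.528162 = 0.471838
u = -0.101/0.471838 = -0.2141c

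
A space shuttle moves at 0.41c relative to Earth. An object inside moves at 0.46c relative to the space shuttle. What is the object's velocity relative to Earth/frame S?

u = (u' + v)/(1 + u'v/c²)
Numerator: 0.46 + 0.41 = 0.87
Denominator: 1 + 0.1886 = 1.1886
u = 0.87/1.1886 = 0.7320c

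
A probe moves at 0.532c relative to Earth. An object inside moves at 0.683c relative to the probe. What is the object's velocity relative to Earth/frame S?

u = (u' + v)/(1 + u'v/c²)
Numerator: 0.683 + 0.532 = 1.215
Denominator: 1 + 0.363356 = 1.363356
u = 1.215/1.363356 = 0.8912c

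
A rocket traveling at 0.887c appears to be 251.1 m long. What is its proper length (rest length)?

Contracted length L = 251.1 m
γ = 1/√(1 - 0.887²) = 2.1656
L₀ = γL = 2.1656 × 251.1 = 543.8 m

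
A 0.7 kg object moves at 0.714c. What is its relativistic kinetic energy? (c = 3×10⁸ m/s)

γ = 1/√(1 - 0.714²) = 1.4283
γ - 1 = 0.4283
KE = (γ-1)mc² = 0.4283 × 0.7 × (3×10⁸)² = 2.698×10¹⁶ J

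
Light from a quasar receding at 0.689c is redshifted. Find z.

β = 0.689
(1+β)/(1-β) = 1.689/0.311 = 5.431
√(5.431) = 2.330
z = 2.330 - 1 = 1.330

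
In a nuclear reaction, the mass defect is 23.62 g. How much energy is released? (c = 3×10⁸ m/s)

Convert mass defect: Δm = 23.62 g = 0.02362 kg
E = Δm·c² = 0.02362 × (3×10⁸)²
= 0.02362 × 9×10¹⁶ = 2.126×10¹⁵ J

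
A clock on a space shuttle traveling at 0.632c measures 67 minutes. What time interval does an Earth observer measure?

Proper time Δt₀ = 67 minutes
γ = 1/√(1 - 0.632²) = 1.2904
Δt = γΔt₀ = 1.2904 × 67 = 86.46 minutes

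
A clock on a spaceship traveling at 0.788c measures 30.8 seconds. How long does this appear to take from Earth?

Proper time Δt₀ = 30.8 seconds
γ = 1/√(1 - 0.788²) = 1.6242
Δt = γΔt₀ = 1.6242 × 30.8 = 50.03 seconds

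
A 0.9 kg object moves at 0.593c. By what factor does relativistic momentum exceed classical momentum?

p_rel = γmv, p_class = mv
Ratio = γ = 1/√(1 - 0.593²) = 1.242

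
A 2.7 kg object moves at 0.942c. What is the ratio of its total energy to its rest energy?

E = γmc², E₀ = mc²
E/E₀ = γ = 1/√(1 - 0.942²) = 2.980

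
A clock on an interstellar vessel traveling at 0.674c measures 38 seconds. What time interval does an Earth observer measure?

Proper time Δt₀ = 38 seconds
γ = 1/√(1 - 0.674²) = 1.3537
Δt = γΔt₀ = 1.3537 × 38 = 51.44 seconds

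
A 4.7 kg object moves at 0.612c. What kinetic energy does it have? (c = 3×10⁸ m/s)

γ = 1/√(1 - 0.612²) = 1.26445
γ - 1 = 0.26445
KE = (γ-1)mc² = 0.26445 × 4.7 × (3×10⁸)² = 1.119×10¹⁷ J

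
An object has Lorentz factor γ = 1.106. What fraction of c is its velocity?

From γ = 1/√(1 - v²/c²):
1/γ² = 1/1.106² = 0.8175
v²/c² = 1 - 0.8175 = 0.1825
v/c = √(0.1825) = 0.4272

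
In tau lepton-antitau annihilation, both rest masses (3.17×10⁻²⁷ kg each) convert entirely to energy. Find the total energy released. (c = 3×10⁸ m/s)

Both particles have the same rest mass, so total mass = 2m
E = 2m·c² = 2 × 3.17×10⁻²⁷ × (3×10⁸)²
= 2 × 3.17×10⁻²⁷ × 9×10¹⁶
= 5.706×10⁻¹⁰ J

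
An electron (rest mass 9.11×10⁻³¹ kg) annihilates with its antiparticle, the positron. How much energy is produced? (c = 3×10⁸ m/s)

Both particles have the same rest mass, so total mass = 2m
E = 2m·c² = 2 × 9.11×10⁻³¹ × (3×10⁸)²
= 2 × 9.11×10⁻³¹ × 9×10¹⁶
= 1.640×10⁻¹³ J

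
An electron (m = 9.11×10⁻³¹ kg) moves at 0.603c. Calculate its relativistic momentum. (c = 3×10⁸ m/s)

γ = 1/√(1 - 0.603²) = 1.2535
v = 0.603 × 3×10⁸ = 1.809×10⁸ m/s
p = γmv = 1.2535 × 9.11×10⁻³¹ × 1.809×10⁸ = 2.066×10⁻²² kg·m/s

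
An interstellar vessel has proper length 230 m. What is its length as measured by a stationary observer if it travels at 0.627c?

Proper length L₀ = 230 m
γ = 1/√(1 - 0.627²) = 1.2837
L = L₀/γ = 230/1.2837 = 179.2 m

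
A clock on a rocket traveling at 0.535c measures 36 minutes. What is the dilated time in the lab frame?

Proper time Δt₀ = 36 minutes
γ = 1/√(1 - 0.535²) = 1.1836
Δt = γΔt₀ = 1.1836 × 36 = 42.61 minutes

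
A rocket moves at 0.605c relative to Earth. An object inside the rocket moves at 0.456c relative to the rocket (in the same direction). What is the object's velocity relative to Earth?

u = (u' + v)/(1 + u'v/c²)
Numerator: 0.456 + 0.605 = 1.061
Denominator: 1 + 0.27588 = 1.27588
u = 1.061/1.27588 = 0.8316c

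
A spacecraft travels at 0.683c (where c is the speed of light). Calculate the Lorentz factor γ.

v/c = 0.683, so (v/c)² = 0.466489
1 - (v/c)² = 0.533511
γ = 1/√(0.533511) = 1.369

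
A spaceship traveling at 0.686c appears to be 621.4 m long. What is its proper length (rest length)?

Contracted length L = 621.4 m
γ = 1/√(1 - 0.686²) = 1.37438
L₀ = γL = 1.37438 × 621.4 = 854.0 m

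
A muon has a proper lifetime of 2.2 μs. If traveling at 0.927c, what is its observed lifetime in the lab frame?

Proper lifetime τ₀ = 2.2 μs
γ = 1/√(1 - 0.927²) = 2.6662
τ = γτ₀ = 2.6662 × 2.2 μs = 5.866 μs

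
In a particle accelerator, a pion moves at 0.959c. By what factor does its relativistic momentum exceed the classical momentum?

p_rel = γmv, p_class = mv
Ratio = γ = 1/√(1 - 0.959²)
= 1/√(0.080319) = 3.529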